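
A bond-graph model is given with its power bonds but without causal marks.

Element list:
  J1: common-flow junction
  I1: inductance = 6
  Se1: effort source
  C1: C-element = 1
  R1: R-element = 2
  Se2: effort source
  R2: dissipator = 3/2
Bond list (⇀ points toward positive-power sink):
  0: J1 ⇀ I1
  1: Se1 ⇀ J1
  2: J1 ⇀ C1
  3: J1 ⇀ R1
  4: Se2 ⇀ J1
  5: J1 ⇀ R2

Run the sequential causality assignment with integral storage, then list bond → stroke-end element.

β0 stroke at I1
β1 stroke at J1
β2 stroke at J1
β3 stroke at J1
β4 stroke at J1
β5 stroke at J1

β1 →J1  (Se1: effort source, stroke at far end)
β4 →J1  (Se2: effort source, stroke at far end)
β0 →I1  (prefer integral on I1)
β2 →J1  (J1: bond 0 brought flow, rest push out)
β3 →J1  (1-jn J1 has f-setter on 0)
β5 →J1  (1-jn J1 has f-setter on 0)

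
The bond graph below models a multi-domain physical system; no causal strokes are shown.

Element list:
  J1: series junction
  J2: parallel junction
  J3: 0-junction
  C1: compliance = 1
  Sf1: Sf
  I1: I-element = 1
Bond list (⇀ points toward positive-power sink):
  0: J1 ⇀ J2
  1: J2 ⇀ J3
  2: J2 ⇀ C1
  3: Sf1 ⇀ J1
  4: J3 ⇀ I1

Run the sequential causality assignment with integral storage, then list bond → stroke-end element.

bond 0 stroke at J1
bond 1 stroke at J3
bond 2 stroke at J2
bond 3 stroke at Sf1
bond 4 stroke at I1

β3 |Sf1  (Sf1: flow source, stroke at near end)
β0 |J1  (J1 flow already set via bond 3)
β2 |J2  (C1 integral (e out))
β1 |J3  (0-jn J2 has e-setter on 2)
β4 |I1  (J3: bond 1 brought effort, rest push out)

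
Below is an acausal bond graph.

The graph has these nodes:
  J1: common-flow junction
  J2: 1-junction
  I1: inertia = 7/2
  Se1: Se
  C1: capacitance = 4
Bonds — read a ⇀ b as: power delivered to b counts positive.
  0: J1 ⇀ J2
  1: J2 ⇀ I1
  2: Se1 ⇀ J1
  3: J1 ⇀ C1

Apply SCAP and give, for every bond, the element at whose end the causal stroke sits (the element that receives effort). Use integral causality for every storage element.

bond 2 →J1  (Se1 (Se) sets effort on bond)
bond 1 →I1  (I1: I, integral causality)
bond 0 →J2  (common-f at J2 fixed by 1)
bond 3 →J1  (common-f at J1 fixed by 0)

bond 0 |J2
bond 1 |I1
bond 2 |J1
bond 3 |J1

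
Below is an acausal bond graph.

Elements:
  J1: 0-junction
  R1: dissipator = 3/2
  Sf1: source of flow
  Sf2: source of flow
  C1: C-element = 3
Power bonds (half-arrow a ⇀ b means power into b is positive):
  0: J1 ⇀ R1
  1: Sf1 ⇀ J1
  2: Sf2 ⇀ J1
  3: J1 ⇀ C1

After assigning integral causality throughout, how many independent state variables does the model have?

β1 stroke at Sf1  (source Sf1 imposes f)
β2 stroke at Sf2  (Sf2 fixes flow; stroke at Sf2)
β3 stroke at J1  (C1 integral (e out))
β0 stroke at R1  (0-jn J1 has e-setter on 3)

1  (C1 all integral)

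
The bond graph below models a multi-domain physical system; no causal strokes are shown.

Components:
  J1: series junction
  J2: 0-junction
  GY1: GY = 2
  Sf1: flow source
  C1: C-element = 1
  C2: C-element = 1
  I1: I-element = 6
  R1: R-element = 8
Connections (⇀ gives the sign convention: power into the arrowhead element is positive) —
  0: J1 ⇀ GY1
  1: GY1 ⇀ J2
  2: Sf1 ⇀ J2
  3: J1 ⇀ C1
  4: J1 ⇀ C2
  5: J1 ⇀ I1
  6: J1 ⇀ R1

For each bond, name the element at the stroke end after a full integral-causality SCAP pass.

bond 0 →J1
bond 1 →J2
bond 2 →Sf1
bond 3 →J1
bond 4 →J1
bond 5 →I1
bond 6 →J1

bond 2 |Sf1  (source Sf1 imposes f)
bond 1 |J2  (closing 0-jn rule on J2)
bond 0 |J1  (GY1: gyrator matches bond 1)
bond 3 |J1  (C1: C, integral causality)
bond 4 |J1  (prefer integral on C2)
bond 5 |I1  (prefer integral on I1)
bond 6 |J1  (1-jn J1 has f-setter on 5)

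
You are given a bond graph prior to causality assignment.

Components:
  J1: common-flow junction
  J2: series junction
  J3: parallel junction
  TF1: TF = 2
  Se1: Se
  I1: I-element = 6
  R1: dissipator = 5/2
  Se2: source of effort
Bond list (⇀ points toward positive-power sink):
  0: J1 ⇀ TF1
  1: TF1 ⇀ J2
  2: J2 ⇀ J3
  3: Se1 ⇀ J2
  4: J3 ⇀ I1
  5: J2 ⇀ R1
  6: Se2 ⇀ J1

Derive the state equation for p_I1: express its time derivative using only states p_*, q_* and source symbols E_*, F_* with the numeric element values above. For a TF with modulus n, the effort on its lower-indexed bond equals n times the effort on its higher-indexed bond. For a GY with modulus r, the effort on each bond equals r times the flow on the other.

#3 stroke→J2  (source Se1 imposes e)
#6 stroke→J1  (source Se2 imposes e)
#0 stroke→TF1  (J1 needs exactly one f-in)
#1 stroke→J2  (TF TF1: opposite of bond 0)
#4 stroke→I1  (prefer integral on I1)
#2 stroke→J3  (J3 needs exactly one e-in)
#5 stroke→J2  (J2: bond 2 brought flow, rest push out)

dp_I1/dt = E_Se1 + E_Se2/2 - 5*p_I1/12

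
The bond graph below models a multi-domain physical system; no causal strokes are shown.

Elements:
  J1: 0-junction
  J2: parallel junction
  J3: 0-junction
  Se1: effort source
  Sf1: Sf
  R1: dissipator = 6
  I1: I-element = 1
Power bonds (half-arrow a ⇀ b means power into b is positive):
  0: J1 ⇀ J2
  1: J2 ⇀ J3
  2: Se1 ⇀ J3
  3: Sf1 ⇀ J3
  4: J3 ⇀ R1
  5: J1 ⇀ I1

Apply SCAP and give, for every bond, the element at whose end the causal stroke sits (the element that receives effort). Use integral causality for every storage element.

bond 2 stroke at J3  (source Se1 imposes e)
bond 3 stroke at Sf1  (Sf1 fixes flow; stroke at Sf1)
bond 1 stroke at J2  (0-jn J3 has e-setter on 2)
bond 4 stroke at R1  (0-jn J3 has e-setter on 2)
bond 0 stroke at J1  (common-e at J2 fixed by 1)
bond 5 stroke at I1  (J1 effort already set via bond 0)

β0 stroke at J1
β1 stroke at J2
β2 stroke at J3
β3 stroke at Sf1
β4 stroke at R1
β5 stroke at I1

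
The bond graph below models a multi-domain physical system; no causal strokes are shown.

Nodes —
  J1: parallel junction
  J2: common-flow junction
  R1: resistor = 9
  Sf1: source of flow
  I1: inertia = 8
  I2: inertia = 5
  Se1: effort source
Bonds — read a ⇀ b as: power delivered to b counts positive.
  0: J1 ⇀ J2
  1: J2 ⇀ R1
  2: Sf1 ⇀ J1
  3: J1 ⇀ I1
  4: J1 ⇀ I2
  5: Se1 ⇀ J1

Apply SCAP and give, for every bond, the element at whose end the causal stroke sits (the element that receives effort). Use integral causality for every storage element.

b2 →Sf1  (Sf1: flow source, stroke at near end)
b5 →J1  (Se1 (Se) sets effort on bond)
b0 →J2  (J1 effort already set via bond 5)
b3 →I1  (common-e at J1 fixed by 5)
b4 →I2  (common-e at J1 fixed by 5)
b1 →R1  (closing 1-jn rule on J2)

β0 →J2
β1 →R1
β2 →Sf1
β3 →I1
β4 →I2
β5 →J1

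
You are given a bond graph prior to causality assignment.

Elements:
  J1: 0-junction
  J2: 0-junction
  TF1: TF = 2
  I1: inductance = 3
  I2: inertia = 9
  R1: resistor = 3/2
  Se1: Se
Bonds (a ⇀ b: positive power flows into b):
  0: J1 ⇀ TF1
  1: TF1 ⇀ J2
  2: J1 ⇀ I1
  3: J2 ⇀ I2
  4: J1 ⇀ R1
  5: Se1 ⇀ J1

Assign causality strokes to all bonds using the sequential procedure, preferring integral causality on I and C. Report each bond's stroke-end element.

#0 |TF1
#1 |J2
#2 |I1
#3 |I2
#4 |R1
#5 |J1

b5 |J1  (Se1 fixes effort; stroke away)
b0 |TF1  (J1 effort already set via bond 5)
b2 |I1  (J1: bond 5 brought effort, rest push out)
b4 |R1  (0-jn J1 has e-setter on 5)
b1 |J2  (through TF1, causality passes straight; one stroke at TF1)
b3 |I2  (0-jn J2 has e-setter on 1)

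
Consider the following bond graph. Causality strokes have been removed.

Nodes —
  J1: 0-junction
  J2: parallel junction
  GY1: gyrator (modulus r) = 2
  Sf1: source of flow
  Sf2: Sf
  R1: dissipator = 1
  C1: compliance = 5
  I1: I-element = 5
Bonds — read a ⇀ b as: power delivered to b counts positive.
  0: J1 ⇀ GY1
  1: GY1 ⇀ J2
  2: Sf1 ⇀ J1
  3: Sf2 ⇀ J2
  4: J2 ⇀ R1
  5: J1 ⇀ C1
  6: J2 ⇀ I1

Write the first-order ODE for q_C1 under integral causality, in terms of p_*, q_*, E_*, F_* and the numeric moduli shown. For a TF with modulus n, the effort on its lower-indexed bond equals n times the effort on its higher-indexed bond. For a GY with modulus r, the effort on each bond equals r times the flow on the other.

bond 2 |Sf1  (source Sf1 imposes f)
bond 3 |Sf2  (Sf2: flow source, stroke at near end)
bond 5 |J1  (C1 integral (e out))
bond 0 |GY1  (0-jn J1 has e-setter on 5)
bond 1 |GY1  (GY1 both-in/both-out from 0)
bond 6 |I1  (I1 integral (f out))
bond 4 |J2  (only one effort-in slot at J2)

dq_C1/dt = F_Sf1 - F_Sf2/2 + p_I1/10 - q_C1/20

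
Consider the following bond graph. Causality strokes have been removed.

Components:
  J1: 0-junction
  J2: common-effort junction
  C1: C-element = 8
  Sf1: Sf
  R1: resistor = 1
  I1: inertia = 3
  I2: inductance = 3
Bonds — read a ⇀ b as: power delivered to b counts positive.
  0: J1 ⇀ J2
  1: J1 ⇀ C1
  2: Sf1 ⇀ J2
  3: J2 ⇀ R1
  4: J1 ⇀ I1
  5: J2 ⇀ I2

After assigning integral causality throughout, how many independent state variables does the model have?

3  (C1, I1, I2 all integral)

bond 2 stroke at Sf1  (Sf1: flow source, stroke at near end)
bond 1 stroke at J1  (C1 outputs effort q/C1)
bond 0 stroke at J2  (J1 effort already set via bond 1)
bond 4 stroke at I1  (common-e at J1 fixed by 1)
bond 3 stroke at R1  (J2: bond 0 brought effort, rest push out)
bond 5 stroke at I2  (J2: bond 0 brought effort, rest push out)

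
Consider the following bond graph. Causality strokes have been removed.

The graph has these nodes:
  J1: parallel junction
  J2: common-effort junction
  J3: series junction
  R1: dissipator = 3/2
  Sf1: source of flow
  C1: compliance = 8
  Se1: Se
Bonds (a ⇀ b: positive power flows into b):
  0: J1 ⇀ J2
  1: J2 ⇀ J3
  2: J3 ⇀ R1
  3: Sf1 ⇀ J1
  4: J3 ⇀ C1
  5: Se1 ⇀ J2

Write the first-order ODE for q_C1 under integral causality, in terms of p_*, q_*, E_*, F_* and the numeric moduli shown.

#3 →Sf1  (Sf1 fixes flow; stroke at Sf1)
#5 →J2  (Se1 (Se) sets effort on bond)
#0 →J1  (only one effort-in slot at J1)
#1 →J3  (J2 effort already set via bond 5)
#4 →J3  (C1 outputs effort q/C1)
#2 →R1  (J3 needs exactly one f-in)

dq_C1/dt = 2*E_Se1/3 - q_C1/12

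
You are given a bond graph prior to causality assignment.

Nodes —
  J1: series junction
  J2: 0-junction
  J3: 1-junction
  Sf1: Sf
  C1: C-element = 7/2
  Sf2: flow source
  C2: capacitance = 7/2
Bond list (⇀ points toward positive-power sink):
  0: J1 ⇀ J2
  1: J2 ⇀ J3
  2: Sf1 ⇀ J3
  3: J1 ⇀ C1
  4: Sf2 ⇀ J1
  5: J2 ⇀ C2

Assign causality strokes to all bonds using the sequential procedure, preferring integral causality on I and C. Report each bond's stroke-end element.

β2 stroke→Sf1  (Sf1 fixes flow; stroke at Sf1)
β4 stroke→Sf2  (Sf2 (Sf) sets flow on bond)
β0 stroke→J1  (J1: bond 4 brought flow, rest push out)
β3 stroke→J1  (1-jn J1 has f-setter on 4)
β1 stroke→J3  (J3 flow already set via bond 2)
β5 stroke→J2  (only one effort-in slot at J2)

β0 stroke at J1
β1 stroke at J3
β2 stroke at Sf1
β3 stroke at J1
β4 stroke at Sf2
β5 stroke at J2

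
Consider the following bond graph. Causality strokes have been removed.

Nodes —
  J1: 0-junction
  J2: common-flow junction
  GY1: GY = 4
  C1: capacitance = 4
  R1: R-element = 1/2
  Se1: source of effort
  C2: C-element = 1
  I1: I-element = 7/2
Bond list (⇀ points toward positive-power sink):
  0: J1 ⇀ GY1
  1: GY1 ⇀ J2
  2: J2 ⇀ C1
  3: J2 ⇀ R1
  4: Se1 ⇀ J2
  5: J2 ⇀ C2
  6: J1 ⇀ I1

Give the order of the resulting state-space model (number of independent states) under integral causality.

3  (C1, C2, I1 all integral)

bond 4 stroke at J2  (source Se1 imposes e)
bond 2 stroke at J2  (C1 integral (e out))
bond 5 stroke at J2  (C2 outputs effort q/C2)
bond 6 stroke at I1  (I1 integral (f out))
bond 0 stroke at J1  (only one effort-in slot at J1)
bond 1 stroke at J2  (GY1: gyrator matches bond 0)
bond 3 stroke at R1  (only one flow-in slot at J2)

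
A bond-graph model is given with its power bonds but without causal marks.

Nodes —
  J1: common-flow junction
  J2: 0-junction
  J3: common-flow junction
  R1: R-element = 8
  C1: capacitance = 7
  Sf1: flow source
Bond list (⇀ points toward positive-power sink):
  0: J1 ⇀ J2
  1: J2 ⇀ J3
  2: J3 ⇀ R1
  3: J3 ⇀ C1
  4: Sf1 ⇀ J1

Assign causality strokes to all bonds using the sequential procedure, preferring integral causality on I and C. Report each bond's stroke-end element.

b0 stroke at J1
b1 stroke at J2
b2 stroke at J3
b3 stroke at J3
b4 stroke at Sf1

β4 stroke at Sf1  (Sf1: flow source, stroke at near end)
β0 stroke at J1  (J1 flow already set via bond 4)
β1 stroke at J2  (closing 0-jn rule on J2)
β2 stroke at J3  (J3 flow already set via bond 1)
β3 stroke at J3  (1-jn J3 has f-setter on 1)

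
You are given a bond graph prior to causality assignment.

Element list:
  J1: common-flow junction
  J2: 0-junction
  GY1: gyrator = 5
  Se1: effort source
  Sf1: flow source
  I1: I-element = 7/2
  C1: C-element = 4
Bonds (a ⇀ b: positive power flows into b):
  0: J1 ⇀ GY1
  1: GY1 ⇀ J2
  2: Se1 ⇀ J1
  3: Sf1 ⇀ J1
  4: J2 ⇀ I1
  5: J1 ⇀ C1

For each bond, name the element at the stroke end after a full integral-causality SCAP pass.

β2 stroke→J1  (Se1: effort source, stroke at far end)
β3 stroke→Sf1  (Sf1: flow source, stroke at near end)
β0 stroke→J1  (common-f at J1 fixed by 3)
β5 stroke→J1  (1-jn J1 has f-setter on 3)
β1 stroke→J2  (GY1 both-in/both-out from 0)
β4 stroke→I1  (J2: bond 1 brought effort, rest push out)

b0 stroke at J1
b1 stroke at J2
b2 stroke at J1
b3 stroke at Sf1
b4 stroke at I1
b5 stroke at J1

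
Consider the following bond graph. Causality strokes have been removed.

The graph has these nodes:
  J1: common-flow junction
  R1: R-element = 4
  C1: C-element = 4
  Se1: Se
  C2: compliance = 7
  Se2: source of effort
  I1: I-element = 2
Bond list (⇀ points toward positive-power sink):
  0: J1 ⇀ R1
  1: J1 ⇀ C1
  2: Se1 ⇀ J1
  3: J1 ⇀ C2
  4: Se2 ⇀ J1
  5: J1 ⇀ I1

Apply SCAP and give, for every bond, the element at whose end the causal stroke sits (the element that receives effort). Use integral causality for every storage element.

bond 2 →J1  (Se1 fixes effort; stroke away)
bond 4 →J1  (Se2: effort source, stroke at far end)
bond 1 →J1  (C1 outputs effort q/C1)
bond 3 →J1  (C2: C, integral causality)
bond 5 →I1  (I1 outputs flow p/I1)
bond 0 →J1  (J1: bond 5 brought flow, rest push out)

β0 stroke at J1
β1 stroke at J1
β2 stroke at J1
β3 stroke at J1
β4 stroke at J1
β5 stroke at I1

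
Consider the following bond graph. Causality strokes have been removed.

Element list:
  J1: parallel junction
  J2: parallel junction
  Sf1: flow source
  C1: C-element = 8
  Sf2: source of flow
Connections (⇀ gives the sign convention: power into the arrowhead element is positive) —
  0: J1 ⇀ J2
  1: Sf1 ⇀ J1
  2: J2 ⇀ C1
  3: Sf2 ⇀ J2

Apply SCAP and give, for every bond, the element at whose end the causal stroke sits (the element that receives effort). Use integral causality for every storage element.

β0 stroke→J1
β1 stroke→Sf1
β2 stroke→J2
β3 stroke→Sf2

#1 |Sf1  (source Sf1 imposes f)
#3 |Sf2  (Sf2: flow source, stroke at near end)
#0 |J1  (J1: last free bond brings effort in)
#2 |J2  (J2 needs exactly one e-in)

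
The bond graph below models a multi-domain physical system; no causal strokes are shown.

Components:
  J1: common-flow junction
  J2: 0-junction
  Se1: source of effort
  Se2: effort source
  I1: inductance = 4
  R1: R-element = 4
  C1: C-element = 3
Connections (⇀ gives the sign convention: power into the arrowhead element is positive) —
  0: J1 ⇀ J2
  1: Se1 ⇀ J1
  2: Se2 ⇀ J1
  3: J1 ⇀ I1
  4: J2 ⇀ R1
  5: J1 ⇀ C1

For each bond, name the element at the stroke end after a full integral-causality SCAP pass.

bond 0 |J1
bond 1 |J1
bond 2 |J1
bond 3 |I1
bond 4 |J2
bond 5 |J1

β1 stroke at J1  (source Se1 imposes e)
β2 stroke at J1  (source Se2 imposes e)
β3 stroke at I1  (prefer integral on I1)
β0 stroke at J1  (J1: bond 3 brought flow, rest push out)
β5 stroke at J1  (1-jn J1 has f-setter on 3)
β4 stroke at J2  (closing 0-jn rule on J2)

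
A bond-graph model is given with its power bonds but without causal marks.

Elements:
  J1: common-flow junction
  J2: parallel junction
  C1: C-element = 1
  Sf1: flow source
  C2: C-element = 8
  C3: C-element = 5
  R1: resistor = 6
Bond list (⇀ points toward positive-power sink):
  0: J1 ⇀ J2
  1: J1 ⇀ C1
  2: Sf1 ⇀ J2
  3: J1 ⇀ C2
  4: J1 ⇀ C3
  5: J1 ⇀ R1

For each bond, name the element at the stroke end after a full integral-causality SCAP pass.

#2 stroke→Sf1  (Sf1 fixes flow; stroke at Sf1)
#0 stroke→J2  (J2 needs exactly one e-in)
#1 stroke→J1  (common-f at J1 fixed by 0)
#3 stroke→J1  (J1: bond 0 brought flow, rest push out)
#4 stroke→J1  (J1 flow already set via bond 0)
#5 stroke→J1  (1-jn J1 has f-setter on 0)

b0 →J2
b1 →J1
b2 →Sf1
b3 →J1
b4 →J1
b5 →J1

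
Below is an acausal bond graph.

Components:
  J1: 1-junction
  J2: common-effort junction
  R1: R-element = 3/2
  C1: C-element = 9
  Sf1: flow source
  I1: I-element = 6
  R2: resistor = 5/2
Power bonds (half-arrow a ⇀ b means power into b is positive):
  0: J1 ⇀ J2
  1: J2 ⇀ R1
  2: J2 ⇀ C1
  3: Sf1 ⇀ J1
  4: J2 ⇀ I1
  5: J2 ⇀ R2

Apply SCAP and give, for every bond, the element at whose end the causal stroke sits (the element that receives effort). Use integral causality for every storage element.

#0 |J1
#1 |R1
#2 |J2
#3 |Sf1
#4 |I1
#5 |R2

b3 |Sf1  (Sf1: flow source, stroke at near end)
b0 |J1  (J1: bond 3 brought flow, rest push out)
b2 |J2  (prefer integral on C1)
b1 |R1  (J2: bond 2 brought effort, rest push out)
b4 |I1  (common-e at J2 fixed by 2)
b5 |R2  (0-jn J2 has e-setter on 2)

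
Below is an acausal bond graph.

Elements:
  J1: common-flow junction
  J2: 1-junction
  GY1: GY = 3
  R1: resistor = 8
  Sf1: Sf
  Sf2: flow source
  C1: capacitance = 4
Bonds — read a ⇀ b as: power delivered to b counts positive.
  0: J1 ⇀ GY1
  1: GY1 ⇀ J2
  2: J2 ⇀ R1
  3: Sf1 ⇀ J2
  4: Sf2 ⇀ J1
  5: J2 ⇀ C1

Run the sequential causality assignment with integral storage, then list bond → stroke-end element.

β0 →J1
β1 →J2
β2 →J2
β3 →Sf1
β4 →Sf2
β5 →J2

b3 stroke→Sf1  (Sf1: flow source, stroke at near end)
b4 stroke→Sf2  (source Sf2 imposes f)
b0 stroke→J1  (J1: bond 4 brought flow, rest push out)
b1 stroke→J2  (J2: bond 3 brought flow, rest push out)
b2 stroke→J2  (common-f at J2 fixed by 3)
b5 stroke→J2  (1-jn J2 has f-setter on 3)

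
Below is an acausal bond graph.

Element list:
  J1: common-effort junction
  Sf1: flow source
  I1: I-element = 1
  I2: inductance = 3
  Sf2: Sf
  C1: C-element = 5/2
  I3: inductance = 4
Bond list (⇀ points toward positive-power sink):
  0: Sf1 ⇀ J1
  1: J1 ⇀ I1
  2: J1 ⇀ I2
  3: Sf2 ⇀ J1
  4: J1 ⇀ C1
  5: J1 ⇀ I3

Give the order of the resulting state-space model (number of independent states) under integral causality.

4  (C1, I1, I2, I3 all integral)

bond 0 |Sf1  (Sf1 (Sf) sets flow on bond)
bond 3 |Sf2  (Sf2: flow source, stroke at near end)
bond 1 |I1  (I1: I, integral causality)
bond 2 |I2  (I2 outputs flow p/I2)
bond 4 |J1  (prefer integral on C1)
bond 5 |I3  (J1: bond 4 brought effort, rest push out)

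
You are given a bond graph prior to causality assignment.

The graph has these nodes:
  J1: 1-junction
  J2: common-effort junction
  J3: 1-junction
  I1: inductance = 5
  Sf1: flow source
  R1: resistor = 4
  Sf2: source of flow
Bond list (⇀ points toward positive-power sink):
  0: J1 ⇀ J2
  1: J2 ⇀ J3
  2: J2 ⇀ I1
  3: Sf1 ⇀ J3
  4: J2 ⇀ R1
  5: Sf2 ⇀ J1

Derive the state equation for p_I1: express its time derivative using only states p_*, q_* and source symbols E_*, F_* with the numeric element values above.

b3 stroke at Sf1  (source Sf1 imposes f)
b5 stroke at Sf2  (Sf2 (Sf) sets flow on bond)
b0 stroke at J1  (J1 flow already set via bond 5)
b1 stroke at J3  (J3 flow already set via bond 3)
b2 stroke at I1  (I1 integral (f out))
b4 stroke at J2  (J2: last free bond brings effort in)

dp_I1/dt = -4*F_Sf1 + 4*F_Sf2 - 4*p_I1/5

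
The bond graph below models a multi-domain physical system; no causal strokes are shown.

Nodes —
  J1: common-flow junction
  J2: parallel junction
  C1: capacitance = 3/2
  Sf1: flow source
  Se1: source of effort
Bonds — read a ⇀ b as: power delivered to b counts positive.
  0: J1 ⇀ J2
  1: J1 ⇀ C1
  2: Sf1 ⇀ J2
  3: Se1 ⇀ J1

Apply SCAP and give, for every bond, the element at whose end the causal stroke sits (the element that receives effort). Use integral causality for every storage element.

β0 stroke→J2
β1 stroke→J1
β2 stroke→Sf1
β3 stroke→J1

β2 →Sf1  (Sf1: flow source, stroke at near end)
β3 →J1  (source Se1 imposes e)
β0 →J2  (only one effort-in slot at J2)
β1 →J1  (J1: bond 0 brought flow, rest push out)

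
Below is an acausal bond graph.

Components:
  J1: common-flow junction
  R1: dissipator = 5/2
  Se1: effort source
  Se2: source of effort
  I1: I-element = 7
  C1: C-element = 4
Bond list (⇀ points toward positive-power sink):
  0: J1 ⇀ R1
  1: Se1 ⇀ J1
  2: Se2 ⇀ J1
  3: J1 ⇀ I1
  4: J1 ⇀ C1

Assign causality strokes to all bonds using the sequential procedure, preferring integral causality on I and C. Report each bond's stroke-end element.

#1 stroke→J1  (Se1: effort source, stroke at far end)
#2 stroke→J1  (source Se2 imposes e)
#3 stroke→I1  (I1 outputs flow p/I1)
#0 stroke→J1  (common-f at J1 fixed by 3)
#4 stroke→J1  (common-f at J1 fixed by 3)

β0 stroke at J1
β1 stroke at J1
β2 stroke at J1
β3 stroke at I1
β4 stroke at J1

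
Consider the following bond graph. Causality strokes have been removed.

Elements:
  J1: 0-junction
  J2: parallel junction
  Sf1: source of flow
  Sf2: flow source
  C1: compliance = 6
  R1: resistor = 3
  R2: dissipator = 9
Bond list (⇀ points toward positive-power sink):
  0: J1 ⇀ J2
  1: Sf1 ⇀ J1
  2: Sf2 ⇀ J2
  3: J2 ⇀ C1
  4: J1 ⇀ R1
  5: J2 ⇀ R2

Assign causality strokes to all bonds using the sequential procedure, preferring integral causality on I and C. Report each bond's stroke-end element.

bond 1 stroke→Sf1  (source Sf1 imposes f)
bond 2 stroke→Sf2  (Sf2 (Sf) sets flow on bond)
bond 3 stroke→J2  (C1: C, integral causality)
bond 0 stroke→J1  (J2: bond 3 brought effort, rest push out)
bond 5 stroke→R2  (J2: bond 3 brought effort, rest push out)
bond 4 stroke→R1  (common-e at J1 fixed by 0)

bond 0 stroke→J1
bond 1 stroke→Sf1
bond 2 stroke→Sf2
bond 3 stroke→J2
bond 4 stroke→R1
bond 5 stroke→R2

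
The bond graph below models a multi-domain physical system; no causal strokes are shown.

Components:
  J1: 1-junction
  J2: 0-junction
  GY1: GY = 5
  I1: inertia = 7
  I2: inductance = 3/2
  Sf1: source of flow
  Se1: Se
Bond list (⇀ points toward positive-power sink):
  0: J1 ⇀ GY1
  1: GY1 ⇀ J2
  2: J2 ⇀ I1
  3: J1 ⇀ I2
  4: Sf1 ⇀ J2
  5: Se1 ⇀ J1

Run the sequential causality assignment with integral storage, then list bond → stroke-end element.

b0 →J1
b1 →J2
b2 →I1
b3 →I2
b4 →Sf1
b5 →J1

β4 stroke→Sf1  (Sf1 fixes flow; stroke at Sf1)
β5 stroke→J1  (Se1: effort source, stroke at far end)
β2 stroke→I1  (I1 integral (f out))
β1 stroke→J2  (J2: last free bond brings effort in)
β0 stroke→J1  (GY1: gyrator matches bond 1)
β3 stroke→I2  (closing 1-jn rule on J1)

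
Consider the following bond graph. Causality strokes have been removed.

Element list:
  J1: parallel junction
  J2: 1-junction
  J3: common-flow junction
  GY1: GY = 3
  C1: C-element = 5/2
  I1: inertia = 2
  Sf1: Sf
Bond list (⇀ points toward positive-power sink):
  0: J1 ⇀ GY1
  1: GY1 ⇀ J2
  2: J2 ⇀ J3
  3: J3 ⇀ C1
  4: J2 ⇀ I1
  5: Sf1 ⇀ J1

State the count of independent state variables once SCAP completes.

b5 |Sf1  (Sf1 (Sf) sets flow on bond)
b0 |J1  (J1: last free bond brings effort in)
b1 |J2  (GY1 both-in/both-out from 0)
b3 |J3  (C1 integral (e out))
b2 |J2  (J3: last free bond brings flow in)
b4 |I1  (only one flow-in slot at J2)

2  (C1, I1 all integral)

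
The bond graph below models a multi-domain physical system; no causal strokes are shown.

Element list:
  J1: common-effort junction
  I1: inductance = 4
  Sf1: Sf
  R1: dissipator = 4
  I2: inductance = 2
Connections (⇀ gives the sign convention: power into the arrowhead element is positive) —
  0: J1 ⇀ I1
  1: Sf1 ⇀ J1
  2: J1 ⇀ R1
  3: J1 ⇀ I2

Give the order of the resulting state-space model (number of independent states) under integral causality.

#1 stroke at Sf1  (Sf1: flow source, stroke at near end)
#0 stroke at I1  (prefer integral on I1)
#3 stroke at I2  (I2 outputs flow p/I2)
#2 stroke at J1  (only one effort-in slot at J1)

2  (I1, I2 all integral)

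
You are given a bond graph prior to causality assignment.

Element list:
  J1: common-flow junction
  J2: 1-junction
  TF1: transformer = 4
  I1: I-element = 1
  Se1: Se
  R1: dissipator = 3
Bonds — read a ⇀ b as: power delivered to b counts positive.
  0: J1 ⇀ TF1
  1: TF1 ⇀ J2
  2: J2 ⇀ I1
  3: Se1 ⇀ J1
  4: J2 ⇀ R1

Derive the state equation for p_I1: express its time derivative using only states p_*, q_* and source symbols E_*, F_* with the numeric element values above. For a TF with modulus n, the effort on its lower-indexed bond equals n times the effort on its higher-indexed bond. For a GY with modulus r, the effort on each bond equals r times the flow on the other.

dp_I1/dt = E_Se1/4 - 3*p_I1

β3 stroke at J1  (source Se1 imposes e)
β0 stroke at TF1  (J1: last free bond brings flow in)
β1 stroke at J2  (through TF1, causality passes straight; one stroke at TF1)
β2 stroke at I1  (I1: I, integral causality)
β4 stroke at J2  (J2: bond 2 brought flow, rest push out)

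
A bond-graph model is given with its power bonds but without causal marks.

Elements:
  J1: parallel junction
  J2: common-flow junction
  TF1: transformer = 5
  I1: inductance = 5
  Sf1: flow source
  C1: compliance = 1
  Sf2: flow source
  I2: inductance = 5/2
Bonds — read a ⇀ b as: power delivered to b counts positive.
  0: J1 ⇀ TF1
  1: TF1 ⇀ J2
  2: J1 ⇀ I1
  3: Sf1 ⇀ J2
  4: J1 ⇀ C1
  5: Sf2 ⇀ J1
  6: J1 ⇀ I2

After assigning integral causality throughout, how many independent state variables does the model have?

b3 stroke→Sf1  (source Sf1 imposes f)
b5 stroke→Sf2  (Sf2 (Sf) sets flow on bond)
b1 stroke→J2  (common-f at J2 fixed by 3)
b0 stroke→TF1  (through TF1, causality passes straight; one stroke at TF1)
b2 stroke→I1  (I1 outputs flow p/I1)
b4 stroke→J1  (prefer integral on C1)
b6 stroke→I2  (J1 effort already set via bond 4)

3  (C1, I1, I2 all integral)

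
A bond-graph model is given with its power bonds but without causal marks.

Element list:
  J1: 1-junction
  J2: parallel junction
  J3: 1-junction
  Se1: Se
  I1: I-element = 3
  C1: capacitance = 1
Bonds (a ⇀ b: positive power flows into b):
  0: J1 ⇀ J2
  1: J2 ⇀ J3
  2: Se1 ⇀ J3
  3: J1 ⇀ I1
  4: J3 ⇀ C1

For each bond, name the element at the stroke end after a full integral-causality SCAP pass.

#0 stroke→J1
#1 stroke→J2
#2 stroke→J3
#3 stroke→I1
#4 stroke→J3

bond 2 |J3  (Se1: effort source, stroke at far end)
bond 3 |I1  (prefer integral on I1)
bond 0 |J1  (J1: bond 3 brought flow, rest push out)
bond 1 |J2  (only one effort-in slot at J2)
bond 4 |J3  (J3 flow already set via bond 1)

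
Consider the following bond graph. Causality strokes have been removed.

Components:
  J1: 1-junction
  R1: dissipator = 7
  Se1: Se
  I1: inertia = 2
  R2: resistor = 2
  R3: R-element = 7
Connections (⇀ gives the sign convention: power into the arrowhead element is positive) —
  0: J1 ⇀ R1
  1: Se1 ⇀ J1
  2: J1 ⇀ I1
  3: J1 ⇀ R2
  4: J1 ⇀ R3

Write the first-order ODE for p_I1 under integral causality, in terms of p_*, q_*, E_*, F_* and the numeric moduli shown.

dp_I1/dt = E_Se1 - 8*p_I1

b1 →J1  (source Se1 imposes e)
b2 →I1  (I1 integral (f out))
b0 →J1  (J1: bond 2 brought flow, rest push out)
b3 →J1  (1-jn J1 has f-setter on 2)
b4 →J1  (common-f at J1 fixed by 2)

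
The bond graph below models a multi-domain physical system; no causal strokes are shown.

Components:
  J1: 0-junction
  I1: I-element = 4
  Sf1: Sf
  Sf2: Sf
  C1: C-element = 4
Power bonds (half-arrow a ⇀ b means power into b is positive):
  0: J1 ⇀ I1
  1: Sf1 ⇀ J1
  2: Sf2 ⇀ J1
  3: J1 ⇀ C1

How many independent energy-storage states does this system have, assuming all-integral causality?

β1 stroke at Sf1  (source Sf1 imposes f)
β2 stroke at Sf2  (source Sf2 imposes f)
β0 stroke at I1  (I1 integral (f out))
β3 stroke at J1  (only one effort-in slot at J1)

2  (C1, I1 all integral)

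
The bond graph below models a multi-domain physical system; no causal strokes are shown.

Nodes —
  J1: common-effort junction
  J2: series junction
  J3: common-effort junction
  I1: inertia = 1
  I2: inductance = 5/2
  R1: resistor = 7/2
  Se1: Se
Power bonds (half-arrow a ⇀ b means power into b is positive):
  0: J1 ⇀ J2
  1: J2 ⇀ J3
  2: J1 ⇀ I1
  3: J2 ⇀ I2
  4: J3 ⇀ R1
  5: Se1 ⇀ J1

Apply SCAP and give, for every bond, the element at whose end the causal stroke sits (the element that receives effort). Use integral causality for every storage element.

β5 |J1  (Se1: effort source, stroke at far end)
β0 |J2  (0-jn J1 has e-setter on 5)
β2 |I1  (J1 effort already set via bond 5)
β3 |I2  (prefer integral on I2)
β1 |J2  (1-jn J2 has f-setter on 3)
β4 |J3  (J3: last free bond brings effort in)

#0 stroke at J2
#1 stroke at J2
#2 stroke at I1
#3 stroke at I2
#4 stroke at J3
#5 stroke at J1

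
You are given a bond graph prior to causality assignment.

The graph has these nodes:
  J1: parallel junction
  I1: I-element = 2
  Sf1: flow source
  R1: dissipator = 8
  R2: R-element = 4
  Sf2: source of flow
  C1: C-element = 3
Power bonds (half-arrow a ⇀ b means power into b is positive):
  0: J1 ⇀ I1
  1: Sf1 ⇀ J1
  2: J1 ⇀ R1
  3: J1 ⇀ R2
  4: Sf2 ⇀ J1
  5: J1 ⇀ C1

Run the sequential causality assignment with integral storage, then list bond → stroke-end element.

bond 1 |Sf1  (Sf1: flow source, stroke at near end)
bond 4 |Sf2  (Sf2 (Sf) sets flow on bond)
bond 0 |I1  (I1: I, integral causality)
bond 5 |J1  (C1 integral (e out))
bond 2 |R1  (J1: bond 5 brought effort, rest push out)
bond 3 |R2  (0-jn J1 has e-setter on 5)

#0 stroke→I1
#1 stroke→Sf1
#2 stroke→R1
#3 stroke→R2
#4 stroke→Sf2
#5 stroke→J1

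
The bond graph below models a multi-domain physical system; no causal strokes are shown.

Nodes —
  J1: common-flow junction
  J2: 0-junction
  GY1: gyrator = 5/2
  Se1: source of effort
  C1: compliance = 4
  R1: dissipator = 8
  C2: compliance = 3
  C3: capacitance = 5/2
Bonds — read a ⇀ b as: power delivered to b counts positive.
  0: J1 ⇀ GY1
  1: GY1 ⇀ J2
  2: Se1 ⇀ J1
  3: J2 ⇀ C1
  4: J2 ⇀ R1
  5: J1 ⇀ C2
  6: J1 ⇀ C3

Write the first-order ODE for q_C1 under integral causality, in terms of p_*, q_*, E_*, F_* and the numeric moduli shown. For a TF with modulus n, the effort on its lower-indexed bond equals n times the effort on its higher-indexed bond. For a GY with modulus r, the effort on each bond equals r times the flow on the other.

dq_C1/dt = 2*E_Se1/5 - q_C1/32 - 2*q_C2/15 - 4*q_C3/25

#2 stroke→J1  (source Se1 imposes e)
#3 stroke→J2  (C1: C, integral causality)
#1 stroke→GY1  (0-jn J2 has e-setter on 3)
#4 stroke→R1  (J2 effort already set via bond 3)
#0 stroke→GY1  (GY1: gyrator matches bond 1)
#5 stroke→J1  (1-jn J1 has f-setter on 0)
#6 stroke→J1  (J1 flow already set via bond 0)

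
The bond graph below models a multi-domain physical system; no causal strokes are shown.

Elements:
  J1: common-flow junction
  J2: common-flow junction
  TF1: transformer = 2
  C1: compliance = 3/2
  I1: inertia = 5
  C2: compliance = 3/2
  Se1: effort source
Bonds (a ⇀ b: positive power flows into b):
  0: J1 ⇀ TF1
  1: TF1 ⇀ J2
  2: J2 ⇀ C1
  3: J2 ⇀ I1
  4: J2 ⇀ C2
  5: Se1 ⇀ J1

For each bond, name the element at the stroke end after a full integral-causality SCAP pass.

β0 stroke at TF1
β1 stroke at J2
β2 stroke at J2
β3 stroke at I1
β4 stroke at J2
β5 stroke at J1

bond 5 |J1  (Se1 (Se) sets effort on bond)
bond 0 |TF1  (closing 1-jn rule on J1)
bond 1 |J2  (through TF1, causality passes straight; one stroke at TF1)
bond 2 |J2  (C1: C, integral causality)
bond 3 |I1  (I1: I, integral causality)
bond 4 |J2  (common-f at J2 fixed by 3)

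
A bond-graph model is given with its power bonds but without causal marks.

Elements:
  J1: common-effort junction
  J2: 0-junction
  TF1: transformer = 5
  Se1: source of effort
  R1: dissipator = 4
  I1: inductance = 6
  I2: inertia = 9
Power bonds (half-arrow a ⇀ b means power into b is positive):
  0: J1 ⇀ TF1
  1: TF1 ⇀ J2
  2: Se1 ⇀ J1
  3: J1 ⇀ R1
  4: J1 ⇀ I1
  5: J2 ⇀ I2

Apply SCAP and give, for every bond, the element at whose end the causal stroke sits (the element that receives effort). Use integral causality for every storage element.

bond 2 →J1  (source Se1 imposes e)
bond 0 →TF1  (0-jn J1 has e-setter on 2)
bond 3 →R1  (0-jn J1 has e-setter on 2)
bond 4 →I1  (0-jn J1 has e-setter on 2)
bond 1 →J2  (TF1: transformer flips bond 0)
bond 5 →I2  (0-jn J2 has e-setter on 1)

b0 stroke at TF1
b1 stroke at J2
b2 stroke at J1
b3 stroke at R1
b4 stroke at I1
b5 stroke at I2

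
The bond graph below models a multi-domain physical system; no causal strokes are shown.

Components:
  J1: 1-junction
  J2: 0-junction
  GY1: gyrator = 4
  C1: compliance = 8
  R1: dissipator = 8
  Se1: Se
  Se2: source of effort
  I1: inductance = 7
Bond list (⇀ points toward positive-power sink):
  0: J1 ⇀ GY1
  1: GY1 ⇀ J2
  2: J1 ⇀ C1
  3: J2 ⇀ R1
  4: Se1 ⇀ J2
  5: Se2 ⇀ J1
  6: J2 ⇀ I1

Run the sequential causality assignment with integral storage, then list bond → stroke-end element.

b0 |GY1
b1 |GY1
b2 |J1
b3 |R1
b4 |J2
b5 |J1
b6 |I1

b4 stroke→J2  (Se1: effort source, stroke at far end)
b5 stroke→J1  (Se2 (Se) sets effort on bond)
b1 stroke→GY1  (0-jn J2 has e-setter on 4)
b3 stroke→R1  (0-jn J2 has e-setter on 4)
b6 stroke→I1  (0-jn J2 has e-setter on 4)
b0 stroke→GY1  (GY1 both-in/both-out from 1)
b2 stroke→J1  (1-jn J1 has f-setter on 0)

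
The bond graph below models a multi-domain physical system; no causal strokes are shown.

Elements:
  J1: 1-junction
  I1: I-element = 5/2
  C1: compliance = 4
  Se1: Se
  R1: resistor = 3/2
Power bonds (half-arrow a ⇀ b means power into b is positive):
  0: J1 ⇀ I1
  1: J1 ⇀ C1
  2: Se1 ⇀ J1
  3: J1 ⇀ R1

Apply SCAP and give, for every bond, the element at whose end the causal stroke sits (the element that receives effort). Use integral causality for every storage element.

bond 2 |J1  (Se1 (Se) sets effort on bond)
bond 0 |I1  (prefer integral on I1)
bond 1 |J1  (1-jn J1 has f-setter on 0)
bond 3 |J1  (J1 flow already set via bond 0)

#0 stroke→I1
#1 stroke→J1
#2 stroke→J1
#3 stroke→J1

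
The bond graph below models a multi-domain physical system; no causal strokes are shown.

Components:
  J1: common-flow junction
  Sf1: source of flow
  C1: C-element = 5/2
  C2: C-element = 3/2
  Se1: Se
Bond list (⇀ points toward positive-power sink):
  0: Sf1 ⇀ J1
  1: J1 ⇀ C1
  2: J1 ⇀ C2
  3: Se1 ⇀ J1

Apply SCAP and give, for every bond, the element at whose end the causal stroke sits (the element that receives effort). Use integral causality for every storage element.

β0 stroke→Sf1  (Sf1 (Sf) sets flow on bond)
β3 stroke→J1  (source Se1 imposes e)
β1 stroke→J1  (common-f at J1 fixed by 0)
β2 stroke→J1  (1-jn J1 has f-setter on 0)

b0 stroke→Sf1
b1 stroke→J1
b2 stroke→J1
b3 stroke→J1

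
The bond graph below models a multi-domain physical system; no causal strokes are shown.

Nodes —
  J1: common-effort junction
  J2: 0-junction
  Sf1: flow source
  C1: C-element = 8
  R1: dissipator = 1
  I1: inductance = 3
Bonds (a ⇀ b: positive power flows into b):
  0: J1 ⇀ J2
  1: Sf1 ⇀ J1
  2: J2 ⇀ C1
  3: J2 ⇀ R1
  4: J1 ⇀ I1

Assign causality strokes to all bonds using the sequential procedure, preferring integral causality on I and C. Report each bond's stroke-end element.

bond 0 stroke→J1
bond 1 stroke→Sf1
bond 2 stroke→J2
bond 3 stroke→R1
bond 4 stroke→I1

β1 stroke→Sf1  (Sf1 (Sf) sets flow on bond)
β2 stroke→J2  (C1 integral (e out))
β0 stroke→J1  (J2 effort already set via bond 2)
β3 stroke→R1  (J2: bond 2 brought effort, rest push out)
β4 stroke→I1  (0-jn J1 has e-setter on 0)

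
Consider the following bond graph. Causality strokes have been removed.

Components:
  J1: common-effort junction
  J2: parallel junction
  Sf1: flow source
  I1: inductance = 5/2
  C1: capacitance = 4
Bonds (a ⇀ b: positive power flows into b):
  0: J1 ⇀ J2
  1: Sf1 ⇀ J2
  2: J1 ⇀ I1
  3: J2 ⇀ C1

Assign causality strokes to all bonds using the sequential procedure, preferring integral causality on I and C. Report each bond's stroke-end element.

b1 stroke at Sf1  (Sf1: flow source, stroke at near end)
b2 stroke at I1  (I1: I, integral causality)
b0 stroke at J1  (closing 0-jn rule on J1)
b3 stroke at J2  (only one effort-in slot at J2)

b0 stroke→J1
b1 stroke→Sf1
b2 stroke→I1
b3 stroke→J2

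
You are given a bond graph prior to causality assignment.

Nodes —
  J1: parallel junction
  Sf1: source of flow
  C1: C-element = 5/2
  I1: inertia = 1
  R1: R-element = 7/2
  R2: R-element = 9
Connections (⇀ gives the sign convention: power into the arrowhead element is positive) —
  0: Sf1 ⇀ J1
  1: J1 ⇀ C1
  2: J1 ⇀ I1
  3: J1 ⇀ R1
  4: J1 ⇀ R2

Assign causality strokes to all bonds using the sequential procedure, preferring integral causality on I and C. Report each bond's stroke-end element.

β0 →Sf1
β1 →J1
β2 →I1
β3 →R1
β4 →R2

bond 0 stroke→Sf1  (Sf1 (Sf) sets flow on bond)
bond 1 stroke→J1  (C1 integral (e out))
bond 2 stroke→I1  (common-e at J1 fixed by 1)
bond 3 stroke→R1  (J1 effort already set via bond 1)
bond 4 stroke→R2  (J1 effort already set via bond 1)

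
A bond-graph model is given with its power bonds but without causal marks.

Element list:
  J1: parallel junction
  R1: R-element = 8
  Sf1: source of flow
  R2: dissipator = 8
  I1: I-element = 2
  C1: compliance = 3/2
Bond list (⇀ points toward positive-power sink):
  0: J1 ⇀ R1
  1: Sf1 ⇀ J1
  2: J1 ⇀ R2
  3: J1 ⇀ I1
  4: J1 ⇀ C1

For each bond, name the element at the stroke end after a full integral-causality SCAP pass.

b1 stroke at Sf1  (Sf1: flow source, stroke at near end)
b3 stroke at I1  (I1: I, integral causality)
b4 stroke at J1  (prefer integral on C1)
b0 stroke at R1  (J1: bond 4 brought effort, rest push out)
b2 stroke at R2  (J1 effort already set via bond 4)

b0 stroke→R1
b1 stroke→Sf1
b2 stroke→R2
b3 stroke→I1
b4 stroke→J1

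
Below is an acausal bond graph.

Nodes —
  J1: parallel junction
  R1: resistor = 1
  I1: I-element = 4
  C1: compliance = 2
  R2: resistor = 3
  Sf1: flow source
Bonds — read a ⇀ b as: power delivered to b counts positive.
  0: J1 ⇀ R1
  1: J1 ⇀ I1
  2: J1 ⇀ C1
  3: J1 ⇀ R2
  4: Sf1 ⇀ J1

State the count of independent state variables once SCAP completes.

2  (C1, I1 all integral)

#4 |Sf1  (source Sf1 imposes f)
#1 |I1  (I1 integral (f out))
#2 |J1  (C1 outputs effort q/C1)
#0 |R1  (J1: bond 2 brought effort, rest push out)
#3 |R2  (common-e at J1 fixed by 2)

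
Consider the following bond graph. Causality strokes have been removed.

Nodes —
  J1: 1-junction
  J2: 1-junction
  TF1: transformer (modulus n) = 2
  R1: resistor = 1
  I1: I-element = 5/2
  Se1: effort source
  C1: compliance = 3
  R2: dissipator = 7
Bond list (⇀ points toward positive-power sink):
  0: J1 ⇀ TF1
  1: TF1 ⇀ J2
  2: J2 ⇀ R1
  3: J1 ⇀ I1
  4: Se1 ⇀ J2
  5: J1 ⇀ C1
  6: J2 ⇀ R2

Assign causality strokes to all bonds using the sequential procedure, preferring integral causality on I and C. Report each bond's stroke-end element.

b0 |J1
b1 |TF1
b2 |J2
b3 |I1
b4 |J2
b5 |J1
b6 |J2

bond 4 stroke→J2  (Se1: effort source, stroke at far end)
bond 3 stroke→I1  (I1 outputs flow p/I1)
bond 0 stroke→J1  (J1: bond 3 brought flow, rest push out)
bond 5 stroke→J1  (J1 flow already set via bond 3)
bond 1 stroke→TF1  (through TF1, causality passes straight; one stroke at TF1)
bond 2 stroke→J2  (1-jn J2 has f-setter on 1)
bond 6 stroke→J2  (1-jn J2 has f-setter on 1)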